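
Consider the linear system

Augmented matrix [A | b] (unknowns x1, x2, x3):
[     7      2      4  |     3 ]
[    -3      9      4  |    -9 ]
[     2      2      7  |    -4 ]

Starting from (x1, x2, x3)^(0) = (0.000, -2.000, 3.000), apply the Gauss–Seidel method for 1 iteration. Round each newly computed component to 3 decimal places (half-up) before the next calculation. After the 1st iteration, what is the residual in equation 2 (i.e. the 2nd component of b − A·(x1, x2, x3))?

Iteration 1:
  x1 = (3 - (2)·-2.000 - (4)·3.000) / (7) = -0.714
  x2 = (-9 - (-3)·-0.714 - (4)·3.000) / (9) = -2.571
  x3 = (-4 - (2)·-0.714 - (2)·-2.571) / (7) = 0.367
Residual b − A·x = (11.672, 10.529, 0.001)

10.529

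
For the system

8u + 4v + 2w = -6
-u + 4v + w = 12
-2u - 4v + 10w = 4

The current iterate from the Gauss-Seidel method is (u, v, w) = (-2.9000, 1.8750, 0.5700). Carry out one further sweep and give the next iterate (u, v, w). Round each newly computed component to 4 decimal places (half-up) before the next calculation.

(-1.8300, 2.4000, 0.9940)

One sweep:
  u = (-6 - (4)·1.8750 - (2)·0.5700) / (8) = -1.8300
  v = (12 - (-1)·-1.8300 - (1)·0.5700) / (4) = 2.4000
  w = (4 - (-2)·-1.8300 - (-4)·2.4000) / (10) = 0.9940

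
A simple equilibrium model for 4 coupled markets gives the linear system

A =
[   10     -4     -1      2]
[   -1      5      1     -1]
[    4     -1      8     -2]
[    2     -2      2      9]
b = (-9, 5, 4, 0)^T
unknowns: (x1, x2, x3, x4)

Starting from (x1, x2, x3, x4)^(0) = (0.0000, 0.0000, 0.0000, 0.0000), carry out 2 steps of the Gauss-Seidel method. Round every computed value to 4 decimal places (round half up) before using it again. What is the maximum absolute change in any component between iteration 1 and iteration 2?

Iteration 1:
  x1 = (-9 - (-4)·0.0000 - (-1)·0.0000 - (2)·0.0000) / (10) = -0.9000
  x2 = (5 - (-1)·-0.9000 - (1)·0.0000 - (-1)·0.0000) / (5) = 0.8200
  x3 = (4 - (4)·-0.9000 - (-1)·0.8200 - (-2)·0.0000) / (8) = 1.0525
  x4 = (0 - (2)·-0.9000 - (-2)·0.8200 - (2)·1.0525) / (9) = 0.1483
Iteration 2:
  x1 = (-9 - (-4)·0.8200 - (-1)·1.0525 - (2)·0.1483) / (10) = -0.4964
  x2 = (5 - (-1)·-0.4964 - (1)·1.0525 - (-1)·0.1483) / (5) = 0.7199
  x3 = (4 - (4)·-0.4964 - (-1)·0.7199 - (-2)·0.1483) / (8) = 0.8753
  x4 = (0 - (2)·-0.4964 - (-2)·0.7199 - (2)·0.8753) / (9) = 0.0758
Change: (0.4036, -0.1001, -0.1772, -0.0725) → max |·| = 0.4036

0.4036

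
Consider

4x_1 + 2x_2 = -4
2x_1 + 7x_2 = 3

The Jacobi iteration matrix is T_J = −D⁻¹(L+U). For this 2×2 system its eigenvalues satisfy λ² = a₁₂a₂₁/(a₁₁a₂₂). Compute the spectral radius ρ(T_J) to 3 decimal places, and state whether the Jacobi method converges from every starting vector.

a₁₂a₂₁/(a₁₁a₂₂) = (2)·(2) / ((4)·(7)) = 0.142857
ρ = √|0.142857| = √0.142857 = 0.378
ρ < 1, so Jacobi converges

0.378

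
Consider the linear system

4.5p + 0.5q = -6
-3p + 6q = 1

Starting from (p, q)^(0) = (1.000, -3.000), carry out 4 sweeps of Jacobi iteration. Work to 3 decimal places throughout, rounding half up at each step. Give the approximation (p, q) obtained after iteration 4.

(-1.274, -0.481)

Iteration 1:
  p = (-6 - (0.5)·-3.000) / (4.5) = -1.000
  q = (1 - (-3)·1.000) / (6) = 0.667
Iteration 2:
  p = (-6 - (0.5)·0.667) / (4.5) = -1.407
  q = (1 - (-3)·-1.000) / (6) = -0.333
Iteration 3:
  p = (-6 - (0.5)·-0.333) / (4.5) = -1.296
  q = (1 - (-3)·-1.407) / (6) = -0.537
Iteration 4:
  p = (-6 - (0.5)·-0.537) / (4.5) = -1.274
  q = (1 - (-3)·-1.296) / (6) = -0.481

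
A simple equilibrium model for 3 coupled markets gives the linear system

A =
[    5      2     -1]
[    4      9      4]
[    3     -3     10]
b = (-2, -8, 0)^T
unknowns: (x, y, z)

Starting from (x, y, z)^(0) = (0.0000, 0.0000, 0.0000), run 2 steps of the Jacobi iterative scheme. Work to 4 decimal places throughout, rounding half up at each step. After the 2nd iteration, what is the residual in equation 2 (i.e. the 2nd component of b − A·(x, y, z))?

Iteration 1:
  x = (-2 - (2)·0.0000 - (-1)·0.0000) / (5) = -0.4000
  y = (-8 - (4)·0.0000 - (4)·0.0000) / (9) = -0.8889
  z = (0 - (3)·0.0000 - (-3)·0.0000) / (10) = 0.0000
Iteration 2:
  x = (-2 - (2)·-0.8889 - (-1)·0.0000) / (5) = -0.0444
  y = (-8 - (4)·-0.4000 - (4)·0.0000) / (9) = -0.7111
  z = (0 - (3)·-0.4000 - (-3)·-0.8889) / (10) = -0.1467
Residual b − A·x = (-0.5025, -0.8357, -0.5331)

-0.8357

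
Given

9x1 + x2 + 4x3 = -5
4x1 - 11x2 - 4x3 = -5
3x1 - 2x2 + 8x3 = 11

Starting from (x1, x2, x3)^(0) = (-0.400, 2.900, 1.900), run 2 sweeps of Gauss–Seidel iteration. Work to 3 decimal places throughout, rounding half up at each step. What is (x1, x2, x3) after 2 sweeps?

Iteration 1:
  x1 = (-5 - (1)·2.900 - (4)·1.900) / (9) = -1.722
  x2 = (-5 - (4)·-1.722 - (-4)·1.900) / (-11) = -0.863
  x3 = (11 - (3)·-1.722 - (-2)·-0.863) / (8) = 1.805
Iteration 2:
  x1 = (-5 - (1)·-0.863 - (4)·1.805) / (9) = -1.262
  x2 = (-5 - (4)·-1.262 - (-4)·1.805) / (-11) = -0.661
  x3 = (11 - (3)·-1.262 - (-2)·-0.661) / (8) = 1.683

(-1.262, -0.661, 1.683)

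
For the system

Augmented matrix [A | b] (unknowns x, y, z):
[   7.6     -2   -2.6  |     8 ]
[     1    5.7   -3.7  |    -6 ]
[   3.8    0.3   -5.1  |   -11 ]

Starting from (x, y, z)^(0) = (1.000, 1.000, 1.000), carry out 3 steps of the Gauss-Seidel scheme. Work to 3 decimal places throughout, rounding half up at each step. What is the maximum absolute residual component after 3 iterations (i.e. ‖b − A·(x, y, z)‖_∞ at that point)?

Iteration 1:
  x = (8 - (-2)·1.000 - (-2.6)·1.000) / (7.6) = 1.658
  y = (-6 - (1)·1.658 - (-3.7)·1.000) / (5.7) = -0.694
  z = (-11 - (3.8)·1.658 - (0.3)·-0.694) / (-5.1) = 3.351
Iteration 2:
  x = (8 - (-2)·-0.694 - (-2.6)·3.351) / (7.6) = 2.016
  y = (-6 - (1)·2.016 - (-3.7)·3.351) / (5.7) = 0.769
  z = (-11 - (3.8)·2.016 - (0.3)·0.769) / (-5.1) = 3.704
Iteration 3:
  x = (8 - (-2)·0.769 - (-2.6)·3.704) / (7.6) = 2.522
  y = (-6 - (1)·2.522 - (-3.7)·3.704) / (5.7) = 0.909
  z = (-11 - (3.8)·2.522 - (0.3)·0.909) / (-5.1) = 4.089
Residual b − A·x = (1.282, 1.426, -0.002); ∞-norm = 1.426

1.426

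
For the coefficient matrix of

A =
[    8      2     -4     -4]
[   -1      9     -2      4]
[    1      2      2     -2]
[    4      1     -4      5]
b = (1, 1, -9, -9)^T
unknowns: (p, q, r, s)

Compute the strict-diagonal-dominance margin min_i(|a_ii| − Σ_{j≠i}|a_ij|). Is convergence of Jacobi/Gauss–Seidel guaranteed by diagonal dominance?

-4

row 1: |8| − (2+4+4) = -2
row 2: |9| − (1+2+4) = 2
row 3: |2| − (1+2+2) = -3
row 4: |5| − (4+1+4) = -4
minimum over rows = -4 → not strictly diagonally dominant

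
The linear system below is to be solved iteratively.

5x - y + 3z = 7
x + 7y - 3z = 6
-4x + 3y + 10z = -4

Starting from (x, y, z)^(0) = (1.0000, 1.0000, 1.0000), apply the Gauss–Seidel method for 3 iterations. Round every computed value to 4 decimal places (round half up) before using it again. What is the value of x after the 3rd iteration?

Iteration 1:
  x = (7 - (-1)·1.0000 - (3)·1.0000) / (5) = 1.0000
  y = (6 - (1)·1.0000 - (-3)·1.0000) / (7) = 1.1429
  z = (-4 - (-4)·1.0000 - (3)·1.1429) / (10) = -0.3429
Iteration 2:
  x = (7 - (-1)·1.1429 - (3)·-0.3429) / (5) = 1.8343
  y = (6 - (1)·1.8343 - (-3)·-0.3429) / (7) = 0.4481
  z = (-4 - (-4)·1.8343 - (3)·0.4481) / (10) = 0.1993
Iteration 3:
  x = (7 - (-1)·0.4481 - (3)·0.1993) / (5) = 1.3700
  y = (6 - (1)·1.3700 - (-3)·0.1993) / (7) = 0.7468
  z = (-4 - (-4)·1.3700 - (3)·0.7468) / (10) = -0.0760

1.3700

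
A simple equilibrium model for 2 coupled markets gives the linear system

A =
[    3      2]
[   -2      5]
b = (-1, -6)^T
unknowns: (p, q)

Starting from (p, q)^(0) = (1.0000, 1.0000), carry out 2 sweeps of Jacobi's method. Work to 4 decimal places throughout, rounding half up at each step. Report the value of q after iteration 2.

Iteration 1:
  p = (-1 - (2)·1.0000) / (3) = -1.0000
  q = (-6 - (-2)·1.0000) / (5) = -0.8000
Iteration 2:
  p = (-1 - (2)·-0.8000) / (3) = 0.2000
  q = (-6 - (-2)·-1.0000) / (5) = -1.6000

-1.6000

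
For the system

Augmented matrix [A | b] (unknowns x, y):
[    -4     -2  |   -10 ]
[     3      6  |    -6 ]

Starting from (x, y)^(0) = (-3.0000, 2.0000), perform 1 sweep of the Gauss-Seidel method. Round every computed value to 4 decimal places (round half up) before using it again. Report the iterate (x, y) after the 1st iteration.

(1.5000, -1.7500)

Iteration 1:
  x = (-10 - (-2)·2.0000) / (-4) = 1.5000
  y = (-6 - (3)·1.5000) / (6) = -1.7500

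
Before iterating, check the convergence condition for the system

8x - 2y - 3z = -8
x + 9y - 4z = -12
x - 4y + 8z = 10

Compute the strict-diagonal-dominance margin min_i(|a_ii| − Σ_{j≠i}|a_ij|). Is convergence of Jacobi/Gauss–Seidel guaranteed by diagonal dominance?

3

row 1: |8| − (2+3) = 3
row 2: |9| − (1+4) = 4
row 3: |8| − (1+4) = 3
minimum over rows = 3 → strictly diagonally dominant (convergence guaranteed)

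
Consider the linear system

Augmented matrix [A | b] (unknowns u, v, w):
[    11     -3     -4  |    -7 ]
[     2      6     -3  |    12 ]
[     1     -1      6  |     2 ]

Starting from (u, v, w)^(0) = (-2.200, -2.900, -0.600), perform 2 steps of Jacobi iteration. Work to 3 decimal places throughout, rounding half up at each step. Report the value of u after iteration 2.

Iteration 1:
  u = (-7 - (-3)·-2.900 - (-4)·-0.600) / (11) = -1.645
  v = (12 - (2)·-2.200 - (-3)·-0.600) / (6) = 2.433
  w = (2 - (1)·-2.200 - (-1)·-2.900) / (6) = 0.217
Iteration 2:
  u = (-7 - (-3)·2.433 - (-4)·0.217) / (11) = 0.106
  v = (12 - (2)·-1.645 - (-3)·0.217) / (6) = 2.657
  w = (2 - (1)·-1.645 - (-1)·2.433) / (6) = 1.013

0.106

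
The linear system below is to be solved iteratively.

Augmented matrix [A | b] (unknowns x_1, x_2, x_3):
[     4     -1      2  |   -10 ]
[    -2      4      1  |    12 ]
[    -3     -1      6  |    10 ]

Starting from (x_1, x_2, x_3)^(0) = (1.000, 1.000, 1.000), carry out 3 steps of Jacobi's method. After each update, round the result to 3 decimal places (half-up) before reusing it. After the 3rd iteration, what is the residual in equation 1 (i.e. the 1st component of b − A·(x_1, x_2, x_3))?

1.163

Iteration 1:
  x_1 = (-10 - (-1)·1.000 - (2)·1.000) / (4) = -2.750
  x_2 = (12 - (-2)·1.000 - (1)·1.000) / (4) = 3.250
  x_3 = (10 - (-3)·1.000 - (-1)·1.000) / (6) = 2.333
Iteration 2:
  x_1 = (-10 - (-1)·3.250 - (2)·2.333) / (4) = -2.854
  x_2 = (12 - (-2)·-2.750 - (1)·2.333) / (4) = 1.042
  x_3 = (10 - (-3)·-2.750 - (-1)·3.250) / (6) = 0.833
Iteration 3:
  x_1 = (-10 - (-1)·1.042 - (2)·0.833) / (4) = -2.656
  x_2 = (12 - (-2)·-2.854 - (1)·0.833) / (4) = 1.365
  x_3 = (10 - (-3)·-2.854 - (-1)·1.042) / (6) = 0.413
Residual b − A·x = (1.163, 0.815, 0.919)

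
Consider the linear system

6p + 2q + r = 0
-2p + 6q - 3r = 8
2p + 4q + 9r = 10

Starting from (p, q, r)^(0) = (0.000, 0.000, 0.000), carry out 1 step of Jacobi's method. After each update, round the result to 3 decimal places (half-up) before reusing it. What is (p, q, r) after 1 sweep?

(0.000, 1.333, 1.111)

Iteration 1:
  p = (0 - (2)·0.000 - (1)·0.000) / (6) = 0.000
  q = (8 - (-2)·0.000 - (-3)·0.000) / (6) = 1.333
  r = (10 - (2)·0.000 - (4)·0.000) / (9) = 1.111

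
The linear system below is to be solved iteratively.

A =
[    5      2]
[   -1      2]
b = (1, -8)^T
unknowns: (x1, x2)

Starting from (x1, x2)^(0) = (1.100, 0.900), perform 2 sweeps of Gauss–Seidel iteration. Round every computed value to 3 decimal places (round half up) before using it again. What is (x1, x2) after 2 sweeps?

Iteration 1:
  x1 = (1 - (2)·0.900) / (5) = -0.160
  x2 = (-8 - (-1)·-0.160) / (2) = -4.080
Iteration 2:
  x1 = (1 - (2)·-4.080) / (5) = 1.832
  x2 = (-8 - (-1)·1.832) / (2) = -3.084

(1.832, -3.084)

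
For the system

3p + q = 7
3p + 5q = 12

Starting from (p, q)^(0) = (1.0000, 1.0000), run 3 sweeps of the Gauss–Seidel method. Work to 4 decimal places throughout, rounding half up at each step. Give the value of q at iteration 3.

Iteration 1:
  p = (7 - (1)·1.0000) / (3) = 2.0000
  q = (12 - (3)·2.0000) / (5) = 1.2000
Iteration 2:
  p = (7 - (1)·1.2000) / (3) = 1.9333
  q = (12 - (3)·1.9333) / (5) = 1.2400
Iteration 3:
  p = (7 - (1)·1.2400) / (3) = 1.9200
  q = (12 - (3)·1.9200) / (5) = 1.2480

1.2480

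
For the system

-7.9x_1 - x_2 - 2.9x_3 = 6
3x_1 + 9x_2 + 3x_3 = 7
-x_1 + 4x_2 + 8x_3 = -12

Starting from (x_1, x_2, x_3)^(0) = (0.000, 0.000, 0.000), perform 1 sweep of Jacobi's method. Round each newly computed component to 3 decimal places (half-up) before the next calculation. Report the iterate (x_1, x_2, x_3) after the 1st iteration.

(-0.759, 0.778, -1.500)

Iteration 1:
  x_1 = (6 - (-1)·0.000 - (-2.9)·0.000) / (-7.9) = -0.759
  x_2 = (7 - (3)·0.000 - (3)·0.000) / (9) = 0.778
  x_3 = (-12 - (-1)·0.000 - (4)·0.000) / (8) = -1.500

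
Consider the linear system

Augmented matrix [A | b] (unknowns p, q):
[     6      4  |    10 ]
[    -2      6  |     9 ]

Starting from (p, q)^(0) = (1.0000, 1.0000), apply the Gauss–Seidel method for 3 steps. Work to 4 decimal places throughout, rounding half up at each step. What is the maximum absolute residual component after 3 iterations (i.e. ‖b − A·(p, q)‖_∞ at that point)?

0.1646

Iteration 1:
  p = (10 - (4)·1.0000) / (6) = 1.0000
  q = (9 - (-2)·1.0000) / (6) = 1.8333
Iteration 2:
  p = (10 - (4)·1.8333) / (6) = 0.4445
  q = (9 - (-2)·0.4445) / (6) = 1.6482
Iteration 3:
  p = (10 - (4)·1.6482) / (6) = 0.5679
  q = (9 - (-2)·0.5679) / (6) = 1.6893
Residual b − A·x = (-0.1646, 0.0000); ∞-norm = 0.1646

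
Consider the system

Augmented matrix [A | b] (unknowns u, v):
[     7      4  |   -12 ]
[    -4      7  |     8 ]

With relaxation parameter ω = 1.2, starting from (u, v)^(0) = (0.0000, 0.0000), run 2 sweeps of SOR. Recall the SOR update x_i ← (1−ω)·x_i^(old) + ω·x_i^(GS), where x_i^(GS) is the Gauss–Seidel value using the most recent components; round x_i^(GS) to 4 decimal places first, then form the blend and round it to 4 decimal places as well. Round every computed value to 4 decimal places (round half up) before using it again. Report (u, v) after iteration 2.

(-1.6188, 0.2692)

Iteration 1:
  u: GS value = (-12 - (4)·0.0000) / (7) = -1.7143;  u ← (1−ω)·0.0000 + ω·-1.7143 = -2.0572
  v: GS value = (8 - (-4)·-2.0572) / (7) = -0.0327;  v ← (1−ω)·0.0000 + ω·-0.0327 = -0.0392
Iteration 2:
  u: GS value = (-12 - (4)·-0.0392) / (7) = -1.6919;  u ← (1−ω)·-2.0572 + ω·-1.6919 = -1.6188
  v: GS value = (8 - (-4)·-1.6188) / (7) = 0.2178;  v ← (1−ω)·-0.0392 + ω·0.2178 = 0.2692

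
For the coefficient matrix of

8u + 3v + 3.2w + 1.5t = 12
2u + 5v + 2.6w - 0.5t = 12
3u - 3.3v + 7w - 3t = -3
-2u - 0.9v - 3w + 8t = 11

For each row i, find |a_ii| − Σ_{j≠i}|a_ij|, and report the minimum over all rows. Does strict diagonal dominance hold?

row 1: |8| − (3+3.2+1.5) = 0.3
row 2: |5| − (2+2.6+0.5) = -0.1
row 3: |7| − (3+3.3+3) = -2.3
row 4: |8| − (2+0.9+3) = 2.1
minimum over rows = -2.3 → not strictly diagonally dominant

-2.3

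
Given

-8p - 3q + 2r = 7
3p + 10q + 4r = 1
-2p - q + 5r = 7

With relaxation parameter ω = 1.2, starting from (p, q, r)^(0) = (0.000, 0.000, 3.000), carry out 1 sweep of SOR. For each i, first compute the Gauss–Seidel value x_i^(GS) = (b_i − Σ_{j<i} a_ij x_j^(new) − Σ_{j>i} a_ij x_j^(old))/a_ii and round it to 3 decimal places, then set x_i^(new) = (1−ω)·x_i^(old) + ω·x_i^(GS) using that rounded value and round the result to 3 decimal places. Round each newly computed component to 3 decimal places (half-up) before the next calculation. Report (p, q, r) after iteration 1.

Iteration 1:
  p: GS value = (7 - (-3)·0.000 - (2)·3.000) / (-8) = -0.125;  p ← (1−ω)·0.000 + ω·-0.125 = -0.150
  q: GS value = (1 - (3)·-0.150 - (4)·3.000) / (10) = -1.055;  q ← (1−ω)·0.000 + ω·-1.055 = -1.266
  r: GS value = (7 - (-2)·-0.150 - (-1)·-1.266) / (5) = 1.087;  r ← (1−ω)·3.000 + ω·1.087 = 0.704

(-0.150, -1.266, 0.704)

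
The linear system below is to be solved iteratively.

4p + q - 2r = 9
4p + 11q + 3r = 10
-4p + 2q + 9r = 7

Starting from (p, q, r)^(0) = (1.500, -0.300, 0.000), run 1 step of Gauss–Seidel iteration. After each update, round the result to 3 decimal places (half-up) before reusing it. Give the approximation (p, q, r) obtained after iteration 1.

Iteration 1:
  p = (9 - (1)·-0.300 - (-2)·0.000) / (4) = 2.325
  q = (10 - (4)·2.325 - (3)·0.000) / (11) = 0.064
  r = (7 - (-4)·2.325 - (2)·0.064) / (9) = 1.797

(2.325, 0.064, 1.797)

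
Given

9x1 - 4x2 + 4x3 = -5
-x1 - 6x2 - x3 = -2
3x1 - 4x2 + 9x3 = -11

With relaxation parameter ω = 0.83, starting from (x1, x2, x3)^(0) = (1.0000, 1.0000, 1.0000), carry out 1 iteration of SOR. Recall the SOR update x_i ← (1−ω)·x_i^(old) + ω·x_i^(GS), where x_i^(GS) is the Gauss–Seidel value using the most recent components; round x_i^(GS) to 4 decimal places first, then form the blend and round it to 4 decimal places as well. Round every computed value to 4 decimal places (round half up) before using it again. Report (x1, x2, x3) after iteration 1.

(-0.2911, 0.3486, -0.6353)

Iteration 1:
  x1: GS value = (-5 - (-4)·1.0000 - (4)·1.0000) / (9) = -0.5556;  x1 ← (1−ω)·1.0000 + ω·-0.5556 = -0.2911
  x2: GS value = (-2 - (-1)·-0.2911 - (-1)·1.0000) / (-6) = 0.2152;  x2 ← (1−ω)·1.0000 + ω·0.2152 = 0.3486
  x3: GS value = (-11 - (3)·-0.2911 - (-4)·0.3486) / (9) = -0.9703;  x3 ← (1−ω)·1.0000 + ω·-0.9703 = -0.6353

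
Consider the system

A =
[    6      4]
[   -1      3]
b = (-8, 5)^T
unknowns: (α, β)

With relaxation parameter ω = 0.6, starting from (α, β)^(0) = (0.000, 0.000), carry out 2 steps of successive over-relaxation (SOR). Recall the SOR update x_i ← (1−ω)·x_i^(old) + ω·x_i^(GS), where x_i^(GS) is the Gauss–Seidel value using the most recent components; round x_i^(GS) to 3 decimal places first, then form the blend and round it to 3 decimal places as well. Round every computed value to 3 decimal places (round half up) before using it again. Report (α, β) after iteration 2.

Iteration 1:
  α: GS value = (-8 - (4)·0.000) / (6) = -1.333;  α ← (1−ω)·0.000 + ω·-1.333 = -0.800
  β: GS value = (5 - (-1)·-0.800) / (3) = 1.400;  β ← (1−ω)·0.000 + ω·1.400 = 0.840
Iteration 2:
  α: GS value = (-8 - (4)·0.840) / (6) = -1.893;  α ← (1−ω)·-0.800 + ω·-1.893 = -1.456
  β: GS value = (5 - (-1)·-1.456) / (3) = 1.181;  β ← (1−ω)·0.840 + ω·1.181 = 1.045

(-1.456, 1.045)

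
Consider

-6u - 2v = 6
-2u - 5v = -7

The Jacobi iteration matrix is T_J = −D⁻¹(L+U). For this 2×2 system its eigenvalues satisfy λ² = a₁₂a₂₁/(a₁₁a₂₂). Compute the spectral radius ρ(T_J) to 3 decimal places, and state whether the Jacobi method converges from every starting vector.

a₁₂a₂₁/(a₁₁a₂₂) = (-2)·(-2) / ((-6)·(-5)) = 0.133333
ρ = √|0.133333| = √0.133333 = 0.365
ρ < 1, so Jacobi converges

0.365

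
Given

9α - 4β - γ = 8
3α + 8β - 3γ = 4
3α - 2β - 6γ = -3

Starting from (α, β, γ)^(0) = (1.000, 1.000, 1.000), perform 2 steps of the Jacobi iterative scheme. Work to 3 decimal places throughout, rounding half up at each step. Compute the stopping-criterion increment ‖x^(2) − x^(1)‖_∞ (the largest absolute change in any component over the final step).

0.388

Iteration 1:
  α = (8 - (-4)·1.000 - (-1)·1.000) / (9) = 1.444
  β = (4 - (3)·1.000 - (-3)·1.000) / (8) = 0.500
  γ = (-3 - (3)·1.000 - (-2)·1.000) / (-6) = 0.667
Iteration 2:
  α = (8 - (-4)·0.500 - (-1)·0.667) / (9) = 1.185
  β = (4 - (3)·1.444 - (-3)·0.667) / (8) = 0.209
  γ = (-3 - (3)·1.444 - (-2)·0.500) / (-6) = 1.055
Change: (-0.259, -0.291, 0.388) → max |·| = 0.388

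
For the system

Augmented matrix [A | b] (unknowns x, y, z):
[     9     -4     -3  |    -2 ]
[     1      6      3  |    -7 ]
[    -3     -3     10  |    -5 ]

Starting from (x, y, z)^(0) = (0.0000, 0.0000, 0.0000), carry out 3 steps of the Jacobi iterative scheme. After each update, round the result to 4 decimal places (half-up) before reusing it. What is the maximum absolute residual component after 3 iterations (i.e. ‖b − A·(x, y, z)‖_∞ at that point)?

0.9336

Iteration 1:
  x = (-2 - (-4)·0.0000 - (-3)·0.0000) / (9) = -0.2222
  y = (-7 - (1)·0.0000 - (3)·0.0000) / (6) = -1.1667
  z = (-5 - (-3)·0.0000 - (-3)·0.0000) / (10) = -0.5000
Iteration 2:
  x = (-2 - (-4)·-1.1667 - (-3)·-0.5000) / (9) = -0.9074
  y = (-7 - (1)·-0.2222 - (3)·-0.5000) / (6) = -0.8796
  z = (-5 - (-3)·-0.2222 - (-3)·-1.1667) / (10) = -0.9167
Iteration 3:
  x = (-2 - (-4)·-0.8796 - (-3)·-0.9167) / (9) = -0.9187
  y = (-7 - (1)·-0.9074 - (3)·-0.9167) / (6) = -0.5571
  z = (-5 - (-3)·-0.9074 - (-3)·-0.8796) / (10) = -1.0361
Residual b − A·x = (0.9316, 0.3696, 0.9336); ∞-norm = 0.9336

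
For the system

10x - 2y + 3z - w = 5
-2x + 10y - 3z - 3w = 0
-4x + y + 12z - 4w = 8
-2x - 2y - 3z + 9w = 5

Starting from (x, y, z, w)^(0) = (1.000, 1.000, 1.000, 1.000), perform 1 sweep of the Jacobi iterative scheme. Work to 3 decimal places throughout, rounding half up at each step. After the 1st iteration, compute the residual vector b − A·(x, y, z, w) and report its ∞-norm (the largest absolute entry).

0.817

Iteration 1:
  x = (5 - (-2)·1.000 - (3)·1.000 - (-1)·1.000) / (10) = 0.500
  y = (0 - (-2)·1.000 - (-3)·1.000 - (-3)·1.000) / (10) = 0.800
  z = (8 - (-4)·1.000 - (1)·1.000 - (-4)·1.000) / (12) = 1.250
  w = (5 - (-2)·1.000 - (-2)·1.000 - (-3)·1.000) / (9) = 1.333
Residual b − A·x = (-0.817, 0.749, -0.468, -0.647); ∞-norm = 0.817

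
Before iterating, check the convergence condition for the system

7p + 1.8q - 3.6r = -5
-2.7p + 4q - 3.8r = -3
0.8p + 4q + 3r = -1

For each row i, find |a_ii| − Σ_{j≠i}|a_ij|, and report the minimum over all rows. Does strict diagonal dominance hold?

-2.5

row 1: |7| − (1.8+3.6) = 1.6
row 2: |4| − (2.7+3.8) = -2.5
row 3: |3| − (0.8+4) = -1.8
minimum over rows = -2.5 → not strictly diagonally dominant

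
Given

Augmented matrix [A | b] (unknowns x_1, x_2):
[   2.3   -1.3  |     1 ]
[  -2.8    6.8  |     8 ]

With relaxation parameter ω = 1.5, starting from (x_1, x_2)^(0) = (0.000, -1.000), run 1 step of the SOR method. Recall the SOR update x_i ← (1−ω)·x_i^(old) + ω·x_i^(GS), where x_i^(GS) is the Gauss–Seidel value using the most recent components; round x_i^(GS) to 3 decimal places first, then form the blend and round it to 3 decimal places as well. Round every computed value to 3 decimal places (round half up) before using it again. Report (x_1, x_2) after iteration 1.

Iteration 1:
  x_1: GS value = (1 - (-1.3)·-1.000) / (2.3) = -0.130;  x_1 ← (1−ω)·0.000 + ω·-0.130 = -0.195
  x_2: GS value = (8 - (-2.8)·-0.195) / (6.8) = 1.096;  x_2 ← (1−ω)·-1.000 + ω·1.096 = 2.144

(-0.195, 2.144)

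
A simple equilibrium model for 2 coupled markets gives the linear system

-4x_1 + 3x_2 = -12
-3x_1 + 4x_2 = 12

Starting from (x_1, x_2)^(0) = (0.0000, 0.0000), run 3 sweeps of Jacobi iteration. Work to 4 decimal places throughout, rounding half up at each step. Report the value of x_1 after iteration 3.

Iteration 1:
  x_1 = (-12 - (3)·0.0000) / (-4) = 3.0000
  x_2 = (12 - (-3)·0.0000) / (4) = 3.0000
Iteration 2:
  x_1 = (-12 - (3)·3.0000) / (-4) = 5.2500
  x_2 = (12 - (-3)·3.0000) / (4) = 5.2500
Iteration 3:
  x_1 = (-12 - (3)·5.2500) / (-4) = 6.9375
  x_2 = (12 - (-3)·5.2500) / (4) = 6.9375

6.9375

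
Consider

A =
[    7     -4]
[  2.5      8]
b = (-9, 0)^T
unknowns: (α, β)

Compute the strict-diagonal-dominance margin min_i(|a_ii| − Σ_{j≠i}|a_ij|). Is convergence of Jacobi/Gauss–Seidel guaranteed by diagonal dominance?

row 1: |7| − (4) = 3
row 2: |8| − (2.5) = 5.5
minimum over rows = 3 → strictly diagonally dominant (convergence guaranteed)

3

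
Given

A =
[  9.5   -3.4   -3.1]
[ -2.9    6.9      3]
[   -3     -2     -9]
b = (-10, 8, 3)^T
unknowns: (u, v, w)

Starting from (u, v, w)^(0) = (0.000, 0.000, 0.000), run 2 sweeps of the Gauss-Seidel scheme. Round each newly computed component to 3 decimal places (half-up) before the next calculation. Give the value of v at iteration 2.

0.867

Iteration 1:
  u = (-10 - (-3.4)·0.000 - (-3.1)·0.000) / (9.5) = -1.053
  v = (8 - (-2.9)·-1.053 - (3)·0.000) / (6.9) = 0.717
  w = (3 - (-3)·-1.053 - (-2)·0.717) / (-9) = -0.142
Iteration 2:
  u = (-10 - (-3.4)·0.717 - (-3.1)·-0.142) / (9.5) = -0.842
  v = (8 - (-2.9)·-0.842 - (3)·-0.142) / (6.9) = 0.867
  w = (3 - (-3)·-0.842 - (-2)·0.867) / (-9) = -0.245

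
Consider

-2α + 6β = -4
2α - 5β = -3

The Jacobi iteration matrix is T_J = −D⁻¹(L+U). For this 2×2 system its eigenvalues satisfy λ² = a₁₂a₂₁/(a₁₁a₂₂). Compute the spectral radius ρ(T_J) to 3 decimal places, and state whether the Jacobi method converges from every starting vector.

a₁₂a₂₁/(a₁₁a₂₂) = (6)·(2) / ((-2)·(-5)) = 1.200000
ρ = √|1.200000| = √1.200000 = 1.095
ρ > 1, so Jacobi diverges

1.095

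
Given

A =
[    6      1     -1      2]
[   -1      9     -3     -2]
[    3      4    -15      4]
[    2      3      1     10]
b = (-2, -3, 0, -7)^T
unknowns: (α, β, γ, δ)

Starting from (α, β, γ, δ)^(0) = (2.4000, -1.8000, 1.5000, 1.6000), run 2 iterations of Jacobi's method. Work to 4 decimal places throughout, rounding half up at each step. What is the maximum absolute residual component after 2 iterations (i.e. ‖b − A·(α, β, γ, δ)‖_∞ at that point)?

4.7084

Iteration 1:
  α = (-2 - (1)·-1.8000 - (-1)·1.5000 - (2)·1.6000) / (6) = -0.3167
  β = (-3 - (-1)·2.4000 - (-3)·1.5000 - (-2)·1.6000) / (9) = 0.7889
  γ = (0 - (3)·2.4000 - (4)·-1.8000 - (4)·1.6000) / (-15) = 0.4267
  δ = (-7 - (2)·2.4000 - (3)·-1.8000 - (1)·1.5000) / (10) = -0.7900
Iteration 2:
  α = (-2 - (1)·0.7889 - (-1)·0.4267 - (2)·-0.7900) / (6) = -0.1304
  β = (-3 - (-1)·-0.3167 - (-3)·0.4267 - (-2)·-0.7900) / (9) = -0.4018
  γ = (0 - (3)·-0.3167 - (4)·0.7889 - (4)·-0.7900) / (-15) = -0.0636
  δ = (-7 - (2)·-0.3167 - (3)·0.7889 - (1)·0.4267) / (10) = -0.9160
Residual b − A·x = (0.9526, -1.5370, 4.7084, 3.6898); ∞-norm = 4.7084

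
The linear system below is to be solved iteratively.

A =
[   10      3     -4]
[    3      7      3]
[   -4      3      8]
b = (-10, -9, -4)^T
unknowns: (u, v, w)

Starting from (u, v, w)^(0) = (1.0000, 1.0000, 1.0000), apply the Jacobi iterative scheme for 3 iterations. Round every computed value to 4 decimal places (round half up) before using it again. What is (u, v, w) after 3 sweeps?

(-0.8368, -1.0056, -0.4763)

Iteration 1:
  u = (-10 - (3)·1.0000 - (-4)·1.0000) / (10) = -0.9000
  v = (-9 - (3)·1.0000 - (3)·1.0000) / (7) = -2.1429
  w = (-4 - (-4)·1.0000 - (3)·1.0000) / (8) = -0.3750
Iteration 2:
  u = (-10 - (3)·-2.1429 - (-4)·-0.3750) / (10) = -0.5071
  v = (-9 - (3)·-0.9000 - (3)·-0.3750) / (7) = -0.7393
  w = (-4 - (-4)·-0.9000 - (3)·-2.1429) / (8) = -0.1464
Iteration 3:
  u = (-10 - (3)·-0.7393 - (-4)·-0.1464) / (10) = -0.8368
  v = (-9 - (3)·-0.5071 - (3)·-0.1464) / (7) = -1.0056
  w = (-4 - (-4)·-0.5071 - (3)·-0.7393) / (8) = -0.4763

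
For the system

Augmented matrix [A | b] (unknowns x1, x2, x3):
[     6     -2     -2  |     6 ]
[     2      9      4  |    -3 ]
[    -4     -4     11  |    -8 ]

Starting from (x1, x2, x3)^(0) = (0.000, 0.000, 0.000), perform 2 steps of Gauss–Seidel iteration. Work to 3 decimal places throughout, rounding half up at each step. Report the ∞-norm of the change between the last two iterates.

Iteration 1:
  x1 = (6 - (-2)·0.000 - (-2)·0.000) / (6) = 1.000
  x2 = (-3 - (2)·1.000 - (4)·0.000) / (9) = -0.556
  x3 = (-8 - (-4)·1.000 - (-4)·-0.556) / (11) = -0.566
Iteration 2:
  x1 = (6 - (-2)·-0.556 - (-2)·-0.566) / (6) = 0.626
  x2 = (-3 - (2)·0.626 - (4)·-0.566) / (9) = -0.221
  x3 = (-8 - (-4)·0.626 - (-4)·-0.221) / (11) = -0.580
Change: (-0.374, 0.335, -0.014) → max |·| = 0.374

0.374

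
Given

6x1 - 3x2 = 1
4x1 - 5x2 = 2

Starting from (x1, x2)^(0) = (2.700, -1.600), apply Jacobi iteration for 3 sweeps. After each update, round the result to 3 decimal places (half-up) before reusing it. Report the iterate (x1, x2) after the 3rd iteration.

(-0.286, 0.438)

Iteration 1:
  x1 = (1 - (-3)·-1.600) / (6) = -0.633
  x2 = (2 - (4)·2.700) / (-5) = 1.760
Iteration 2:
  x1 = (1 - (-3)·1.760) / (6) = 1.047
  x2 = (2 - (4)·-0.633) / (-5) = -0.906
Iteration 3:
  x1 = (1 - (-3)·-0.906) / (6) = -0.286
  x2 = (2 - (4)·1.047) / (-5) = 0.438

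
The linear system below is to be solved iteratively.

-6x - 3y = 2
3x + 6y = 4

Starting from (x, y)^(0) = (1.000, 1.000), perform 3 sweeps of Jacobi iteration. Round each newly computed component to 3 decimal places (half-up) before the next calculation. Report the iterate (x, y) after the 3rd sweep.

Iteration 1:
  x = (2 - (-3)·1.000) / (-6) = -0.833
  y = (4 - (3)·1.000) / (6) = 0.167
Iteration 2:
  x = (2 - (-3)·0.167) / (-6) = -0.417
  y = (4 - (3)·-0.833) / (6) = 1.083
Iteration 3:
  x = (2 - (-3)·1.083) / (-6) = -0.875
  y = (4 - (3)·-0.417) / (6) = 0.875

(-0.875, 0.875)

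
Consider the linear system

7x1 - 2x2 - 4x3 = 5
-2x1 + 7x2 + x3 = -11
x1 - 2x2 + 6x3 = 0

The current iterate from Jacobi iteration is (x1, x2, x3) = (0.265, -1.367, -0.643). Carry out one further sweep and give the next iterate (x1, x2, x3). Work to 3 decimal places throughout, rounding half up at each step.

(-0.044, -1.404, -0.500)

One sweep:
  x1 = (5 - (-2)·-1.367 - (-4)·-0.643) / (7) = -0.044
  x2 = (-11 - (-2)·0.265 - (1)·-0.643) / (7) = -1.404
  x3 = (0 - (1)·0.265 - (-2)·-1.367) / (6) = -0.500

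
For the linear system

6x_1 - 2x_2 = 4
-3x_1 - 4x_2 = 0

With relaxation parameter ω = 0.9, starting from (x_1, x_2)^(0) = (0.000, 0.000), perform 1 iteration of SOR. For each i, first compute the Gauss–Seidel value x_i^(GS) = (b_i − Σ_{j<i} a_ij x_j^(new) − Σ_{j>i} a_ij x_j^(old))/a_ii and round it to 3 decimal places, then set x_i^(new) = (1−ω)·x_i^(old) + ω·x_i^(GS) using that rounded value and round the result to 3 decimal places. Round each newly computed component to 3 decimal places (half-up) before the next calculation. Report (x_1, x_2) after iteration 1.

Iteration 1:
  x_1: GS value = (4 - (-2)·0.000) / (6) = 0.667;  x_1 ← (1−ω)·0.000 + ω·0.667 = 0.600
  x_2: GS value = (0 - (-3)·0.600) / (-4) = -0.450;  x_2 ← (1−ω)·0.000 + ω·-0.450 = -0.405

(0.600, -0.405)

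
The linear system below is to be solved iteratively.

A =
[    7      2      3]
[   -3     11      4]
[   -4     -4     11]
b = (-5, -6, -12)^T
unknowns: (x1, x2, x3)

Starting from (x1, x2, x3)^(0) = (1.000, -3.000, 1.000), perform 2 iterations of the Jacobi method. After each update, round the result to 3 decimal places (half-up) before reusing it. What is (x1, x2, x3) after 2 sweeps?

(0.247, 0.038, -1.426)

Iteration 1:
  x1 = (-5 - (2)·-3.000 - (3)·1.000) / (7) = -0.286
  x2 = (-6 - (-3)·1.000 - (4)·1.000) / (11) = -0.636
  x3 = (-12 - (-4)·1.000 - (-4)·-3.000) / (11) = -1.818
Iteration 2:
  x1 = (-5 - (2)·-0.636 - (3)·-1.818) / (7) = 0.247
  x2 = (-6 - (-3)·-0.286 - (4)·-1.818) / (11) = 0.038
  x3 = (-12 - (-4)·-0.286 - (-4)·-0.636) / (11) = -1.426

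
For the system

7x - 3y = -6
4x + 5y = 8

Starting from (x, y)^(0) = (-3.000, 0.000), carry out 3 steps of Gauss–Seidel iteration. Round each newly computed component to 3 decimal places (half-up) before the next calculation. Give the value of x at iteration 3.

Iteration 1:
  x = (-6 - (-3)·0.000) / (7) = -0.857
  y = (8 - (4)·-0.857) / (5) = 2.286
Iteration 2:
  x = (-6 - (-3)·2.286) / (7) = 0.123
  y = (8 - (4)·0.123) / (5) = 1.502
Iteration 3:
  x = (-6 - (-3)·1.502) / (7) = -0.213
  y = (8 - (4)·-0.213) / (5) = 1.770

-0.213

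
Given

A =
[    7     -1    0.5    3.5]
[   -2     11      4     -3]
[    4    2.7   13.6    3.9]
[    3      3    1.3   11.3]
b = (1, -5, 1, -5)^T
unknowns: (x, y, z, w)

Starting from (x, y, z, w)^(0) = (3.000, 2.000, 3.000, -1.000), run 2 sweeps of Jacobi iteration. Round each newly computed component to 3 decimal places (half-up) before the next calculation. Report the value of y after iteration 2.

-0.567

Iteration 1:
  x = (1 - (-1)·2.000 - (0.5)·3.000 - (3.5)·-1.000) / (7) = 0.714
  y = (-5 - (-2)·3.000 - (4)·3.000 - (-3)·-1.000) / (11) = -1.273
  z = (1 - (4)·3.000 - (2.7)·2.000 - (3.9)·-1.000) / (13.6) = -0.919
  w = (-5 - (3)·3.000 - (3)·2.000 - (1.3)·3.000) / (11.3) = -2.115
Iteration 2:
  x = (1 - (-1)·-1.273 - (0.5)·-0.919 - (3.5)·-2.115) / (7) = 1.084
  y = (-5 - (-2)·0.714 - (4)·-0.919 - (-3)·-2.115) / (11) = -0.567
  z = (1 - (4)·0.714 - (2.7)·-1.273 - (3.9)·-2.115) / (13.6) = 0.723
  w = (-5 - (3)·0.714 - (3)·-1.273 - (1.3)·-0.919) / (11.3) = -0.188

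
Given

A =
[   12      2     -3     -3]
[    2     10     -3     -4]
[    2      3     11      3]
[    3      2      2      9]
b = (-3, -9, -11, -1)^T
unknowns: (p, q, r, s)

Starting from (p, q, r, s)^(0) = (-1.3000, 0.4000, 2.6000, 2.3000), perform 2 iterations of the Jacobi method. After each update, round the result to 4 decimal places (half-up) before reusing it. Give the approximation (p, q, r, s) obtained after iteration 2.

(-0.8878, -1.6694, -1.3603, -0.3161)

Iteration 1:
  p = (-3 - (2)·0.4000 - (-3)·2.6000 - (-3)·2.3000) / (12) = 0.9083
  q = (-9 - (2)·-1.3000 - (-3)·2.6000 - (-4)·2.3000) / (10) = 1.0600
  r = (-11 - (2)·-1.3000 - (3)·0.4000 - (3)·2.3000) / (11) = -1.5000
  s = (-1 - (3)·-1.3000 - (2)·0.4000 - (2)·2.6000) / (9) = -0.3444
Iteration 2:
  p = (-3 - (2)·1.0600 - (-3)·-1.5000 - (-3)·-0.3444) / (12) = -0.8878
  q = (-9 - (2)·0.9083 - (-3)·-1.5000 - (-4)·-0.3444) / (10) = -1.6694
  r = (-11 - (2)·0.9083 - (3)·1.0600 - (3)·-0.3444) / (11) = -1.3603
  s = (-1 - (3)·0.9083 - (2)·1.0600 - (2)·-1.5000) / (9) = -0.3161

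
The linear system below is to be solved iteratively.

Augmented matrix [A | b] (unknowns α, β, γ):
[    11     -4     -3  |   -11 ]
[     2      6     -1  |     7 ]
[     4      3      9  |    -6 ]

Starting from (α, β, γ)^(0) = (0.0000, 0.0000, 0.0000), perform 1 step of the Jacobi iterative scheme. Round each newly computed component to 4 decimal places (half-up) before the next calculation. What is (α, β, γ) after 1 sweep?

(-1.0000, 1.1667, -0.6667)

Iteration 1:
  α = (-11 - (-4)·0.0000 - (-3)·0.0000) / (11) = -1.0000
  β = (7 - (2)·0.0000 - (-1)·0.0000) / (6) = 1.1667
  γ = (-6 - (4)·0.0000 - (3)·0.0000) / (9) = -0.6667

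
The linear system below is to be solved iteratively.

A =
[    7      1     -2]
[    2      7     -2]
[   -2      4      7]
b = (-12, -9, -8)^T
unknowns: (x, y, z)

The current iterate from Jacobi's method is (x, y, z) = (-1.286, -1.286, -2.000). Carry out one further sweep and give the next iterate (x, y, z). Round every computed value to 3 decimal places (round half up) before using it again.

One sweep:
  x = (-12 - (1)·-1.286 - (-2)·-2.000) / (7) = -2.102
  y = (-9 - (2)·-1.286 - (-2)·-2.000) / (7) = -1.490
  z = (-8 - (-2)·-1.286 - (4)·-1.286) / (7) = -0.775

(-2.102, -1.490, -0.775)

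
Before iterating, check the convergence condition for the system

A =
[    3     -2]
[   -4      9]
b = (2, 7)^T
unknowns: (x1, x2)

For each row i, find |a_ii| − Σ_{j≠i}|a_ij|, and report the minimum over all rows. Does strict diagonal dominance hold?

row 1: |3| − (2) = 1
row 2: |9| − (4) = 5
minimum over rows = 1 → strictly diagonally dominant (convergence guaranteed)

1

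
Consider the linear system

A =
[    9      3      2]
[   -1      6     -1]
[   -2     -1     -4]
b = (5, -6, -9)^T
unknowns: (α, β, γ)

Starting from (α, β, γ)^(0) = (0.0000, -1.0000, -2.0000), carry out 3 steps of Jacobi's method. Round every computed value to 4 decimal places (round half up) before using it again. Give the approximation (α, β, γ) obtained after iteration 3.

(0.2500, -0.6065, 2.1181)

Iteration 1:
  α = (5 - (3)·-1.0000 - (2)·-2.0000) / (9) = 1.3333
  β = (-6 - (-1)·0.0000 - (-1)·-2.0000) / (6) = -1.3333
  γ = (-9 - (-2)·0.0000 - (-1)·-1.0000) / (-4) = 2.5000
Iteration 2:
  α = (5 - (3)·-1.3333 - (2)·2.5000) / (9) = 0.4444
  β = (-6 - (-1)·1.3333 - (-1)·2.5000) / (6) = -0.3611
  γ = (-9 - (-2)·1.3333 - (-1)·-1.3333) / (-4) = 1.9167
Iteration 3:
  α = (5 - (3)·-0.3611 - (2)·1.9167) / (9) = 0.2500
  β = (-6 - (-1)·0.4444 - (-1)·1.9167) / (6) = -0.6065
  γ = (-9 - (-2)·0.4444 - (-1)·-0.3611) / (-4) = 2.1181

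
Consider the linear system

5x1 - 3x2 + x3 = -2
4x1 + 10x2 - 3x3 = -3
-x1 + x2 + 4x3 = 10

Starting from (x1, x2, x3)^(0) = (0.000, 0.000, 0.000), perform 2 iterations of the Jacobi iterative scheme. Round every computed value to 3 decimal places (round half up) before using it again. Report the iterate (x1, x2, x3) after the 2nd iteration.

(-1.080, 0.610, 2.475)

Iteration 1:
  x1 = (-2 - (-3)·0.000 - (1)·0.000) / (5) = -0.400
  x2 = (-3 - (4)·0.000 - (-3)·0.000) / (10) = -0.300
  x3 = (10 - (-1)·0.000 - (1)·0.000) / (4) = 2.500
Iteration 2:
  x1 = (-2 - (-3)·-0.300 - (1)·2.500) / (5) = -1.080
  x2 = (-3 - (4)·-0.400 - (-3)·2.500) / (10) = 0.610
  x3 = (10 - (-1)·-0.400 - (1)·-0.300) / (4) = 2.475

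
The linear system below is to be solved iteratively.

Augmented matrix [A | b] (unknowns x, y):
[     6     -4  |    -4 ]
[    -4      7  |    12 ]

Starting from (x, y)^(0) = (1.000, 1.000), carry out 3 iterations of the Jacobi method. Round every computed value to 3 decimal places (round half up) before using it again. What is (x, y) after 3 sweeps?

(0.476, 2.204)

Iteration 1:
  x = (-4 - (-4)·1.000) / (6) = 0.000
  y = (12 - (-4)·1.000) / (7) = 2.286
Iteration 2:
  x = (-4 - (-4)·2.286) / (6) = 0.857
  y = (12 - (-4)·0.000) / (7) = 1.714
Iteration 3:
  x = (-4 - (-4)·1.714) / (6) = 0.476
  y = (12 - (-4)·0.857) / (7) = 2.204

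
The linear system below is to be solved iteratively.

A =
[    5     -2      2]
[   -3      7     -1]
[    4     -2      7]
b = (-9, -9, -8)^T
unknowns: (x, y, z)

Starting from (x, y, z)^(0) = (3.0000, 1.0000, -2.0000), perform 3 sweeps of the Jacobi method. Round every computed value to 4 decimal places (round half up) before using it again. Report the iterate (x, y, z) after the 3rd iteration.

(-2.2114, -1.7912, -1.1825)

Iteration 1:
  x = (-9 - (-2)·1.0000 - (2)·-2.0000) / (5) = -0.6000
  y = (-9 - (-3)·3.0000 - (-1)·-2.0000) / (7) = -0.2857
  z = (-8 - (4)·3.0000 - (-2)·1.0000) / (7) = -2.5714
Iteration 2:
  x = (-9 - (-2)·-0.2857 - (2)·-2.5714) / (5) = -0.8857
  y = (-9 - (-3)·-0.6000 - (-1)·-2.5714) / (7) = -1.9102
  z = (-8 - (4)·-0.6000 - (-2)·-0.2857) / (7) = -0.8816
Iteration 3:
  x = (-9 - (-2)·-1.9102 - (2)·-0.8816) / (5) = -2.2114
  y = (-9 - (-3)·-0.8857 - (-1)·-0.8816) / (7) = -1.7912
  z = (-8 - (4)·-0.8857 - (-2)·-1.9102) / (7) = -1.1825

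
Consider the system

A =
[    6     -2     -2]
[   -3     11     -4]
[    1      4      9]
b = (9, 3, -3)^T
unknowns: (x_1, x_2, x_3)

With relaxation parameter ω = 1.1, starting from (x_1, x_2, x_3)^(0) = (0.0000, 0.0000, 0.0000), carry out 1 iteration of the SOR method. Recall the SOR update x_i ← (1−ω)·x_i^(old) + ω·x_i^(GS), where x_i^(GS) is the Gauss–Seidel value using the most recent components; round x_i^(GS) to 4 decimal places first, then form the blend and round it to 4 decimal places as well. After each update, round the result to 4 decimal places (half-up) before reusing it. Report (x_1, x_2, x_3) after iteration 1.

(1.6500, 0.7950, -0.9570)

Iteration 1:
  x_1: GS value = (9 - (-2)·0.0000 - (-2)·0.0000) / (6) = 1.5000;  x_1 ← (1−ω)·0.0000 + ω·1.5000 = 1.6500
  x_2: GS value = (3 - (-3)·1.6500 - (-4)·0.0000) / (11) = 0.7227;  x_2 ← (1−ω)·0.0000 + ω·0.7227 = 0.7950
  x_3: GS value = (-3 - (1)·1.6500 - (4)·0.7950) / (9) = -0.8700;  x_3 ← (1−ω)·0.0000 + ω·-0.8700 = -0.9570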